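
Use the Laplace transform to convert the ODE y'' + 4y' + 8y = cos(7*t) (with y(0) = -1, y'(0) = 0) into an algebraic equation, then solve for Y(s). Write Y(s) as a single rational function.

Y(s) = (-s^3 - 4*s^2 - 48*s - 196)/(s^4 + 4*s^3 + 57*s^2 + 196*s + 392)

Laplace-transform each side.
The derivative rules (L{y''} = s^2 Y - s·y(0) - y'(0) and L{y'} = sY - y(0), with y(0) = -1, y'(0) = 0) turn the left side into (s^2 + 4*s + 8)Y - (-s - 4).
The right side is L{cos(7*t)} = s/(s^2 + 49).
So (s^2 + 4*s + 8)Y = s/(s^2 + 49) + (-s - 4).
Divide through and combine into a single rational function.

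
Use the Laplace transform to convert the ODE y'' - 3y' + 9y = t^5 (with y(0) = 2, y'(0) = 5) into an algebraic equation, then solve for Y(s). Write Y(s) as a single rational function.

Laplace-transform each side.
With L{y''} = s^2 Y - s·y(0) - y'(0) and L{y'} = sY - y(0), with y(0) = 2, y'(0) = 5: the LHS transforms to (s^2 - 3*s + 9)Y - (2*s - 1).
The right side is L{t^5} = 120/s^6.
So (s^2 - 3*s + 9)Y = 120/s^6 + (2*s - 1).
Isolate Y and clear denominators.

Y(s) = (2*s^7 - s^6 + 120)/(s^8 - 3*s^7 + 9*s^6)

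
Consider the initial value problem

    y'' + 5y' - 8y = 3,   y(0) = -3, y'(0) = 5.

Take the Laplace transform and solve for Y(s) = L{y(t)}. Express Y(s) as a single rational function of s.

Y(s) = (-3*s^2 - 10*s + 3)/(s^3 + 5*s^2 - 8*s)

Take the Laplace transform of both sides.
With L{y''} = s^2 Y - s·y(0) - y'(0) and L{y'} = sY - y(0), with y(0) = -3, y'(0) = 5: the LHS transforms to (s^2 + 5*s - 8)Y - (-3*s - 10).
The right side is L{3} = 3/s.
So (s^2 + 5*s - 8)Y = 3/s + (-3*s - 10).
Divide through and combine into a single rational function.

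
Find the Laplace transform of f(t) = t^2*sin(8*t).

16*(3*s^2 - 64)/(s^2 + 64)^3

L{sin(8t)} = 8/(s^2 + 64).
Then apply L{t^2·g(t)} = (-1)^2 d^2/ds^2[G(s)] with G(s) = 8/(s^2 + 64):
differentiating 2 times and applying the sign gives 16*(3*s^2 - 64)/(s^2 + 64)^3.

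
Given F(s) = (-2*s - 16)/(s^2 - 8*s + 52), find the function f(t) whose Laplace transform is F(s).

f(t) = -4*exp(4*t)*sin(6*t) - 2*exp(4*t)*cos(6*t)

Complete the square in the denominator: s^2 - 8*s + 52 = (s - 4)^2 + 6^2.
Split the numerator to match: -2*s - 16 = -2·(s - 4) - 4·6.
Invert each term: -2·(s - 4)/((s - 4)^2 + 36) ↔ -2e^(4t)cos(6t); -4·6/((s - 4)^2 + 36) ↔ -4e^(4t)sin(6t).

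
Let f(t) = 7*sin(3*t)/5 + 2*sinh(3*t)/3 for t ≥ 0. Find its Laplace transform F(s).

F(s) = 21/(5*(s^2 + 9)) + 2/(s^2 - 9)

By linearity of the Laplace transform, transform each term separately.
(2/3)·[L{sinh(3t)} = 3/(s^2 - 9)]; (7/5)·[L{sin(3t)} = 3/(s^2 + 9)].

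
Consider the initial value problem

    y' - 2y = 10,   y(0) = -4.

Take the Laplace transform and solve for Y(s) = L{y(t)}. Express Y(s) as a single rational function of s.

Y(s) = (-4*s + 10)/(s^2 - 2*s)

Take the Laplace transform of both sides.
The derivative rules (L{y'} = sY - y(0) = sY - (-4)) turn the left side into (s - 2)Y - (-4).
The right side is L{10} = 10/s.
So (s - 2)Y = 10/s + (-4).
Isolate Y and clear denominators.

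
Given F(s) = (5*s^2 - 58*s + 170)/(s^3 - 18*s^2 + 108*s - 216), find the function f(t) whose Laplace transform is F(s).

Factor the denominator: s^3 - 18*s^2 + 108*s - 216 = (s - 6)^3.
Partial fraction decomposition gives [5/(s - 6)] + [2/(s - 6)^2] + [2/(s - 6)^3].
Invert each term: 5/(s - 6) ↔ 5e^(6t); 2/(s - 6)^2 ↔ 2t·e^(6t); 2/(s - 6)^3 ↔ (1)t^2·e^(6t).

f(t) = t^2*exp(6*t) + 2*t*exp(6*t) + 5*exp(6*t)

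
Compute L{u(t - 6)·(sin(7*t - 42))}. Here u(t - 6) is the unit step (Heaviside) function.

7*exp(-6*s)/(s^2 + 49)

By the second shifting theorem, L{u(t - c)·g(t - c)} = e^(-cs)·G(s) with c = 6 and G(s) = L{g(t)}.
L{sin(7t)} = 7/(s^2 + 49).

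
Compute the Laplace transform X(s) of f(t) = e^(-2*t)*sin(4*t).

L{sin(4t)} = 4/(s^2 + 16).
By the first shifting theorem, multiplying by e^(-2t) replaces s with s + 2.

X(s) = 4/((s + 2)^2 + 16)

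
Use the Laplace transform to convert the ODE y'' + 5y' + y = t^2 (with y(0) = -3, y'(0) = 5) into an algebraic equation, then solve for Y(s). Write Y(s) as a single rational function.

Laplace-transform each side.
With L{y''} = s^2 Y - s·y(0) - y'(0) and L{y'} = sY - y(0), with y(0) = -3, y'(0) = 5: the LHS transforms to (s^2 + 5*s + 1)Y - (-3*s - 10).
The right side is L{t^2} = 2/s^3.
So (s^2 + 5*s + 1)Y = 2/s^3 + (-3*s - 10).
Solve for Y(s) and write it as one ratio of polynomials.

Y(s) = (-3*s^4 - 10*s^3 + 2)/(s^5 + 5*s^4 + s^3)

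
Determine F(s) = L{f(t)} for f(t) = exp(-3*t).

L{e^(-3t)} = 1/(s + 3).

F(s) = 1/(s + 3)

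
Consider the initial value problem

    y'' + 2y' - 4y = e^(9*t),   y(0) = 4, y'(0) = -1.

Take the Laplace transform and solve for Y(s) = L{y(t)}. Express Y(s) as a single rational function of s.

Transform both sides with L{·}.
Using L{y''} = s^2 Y - s·y(0) - y'(0) and L{y'} = sY - y(0), with y(0) = 4, y'(0) = -1, the left side becomes (s^2 + 2*s - 4)Y - (4*s + 7).
The right side is L{e^(9*t)} = 1/(s - 9).
So (s^2 + 2*s - 4)Y = 1/(s - 9) + (4*s + 7).
Solve for Y(s) and write it as one ratio of polynomials.

Y(s) = (4*s^2 - 29*s - 62)/(s^3 - 7*s^2 - 22*s + 36)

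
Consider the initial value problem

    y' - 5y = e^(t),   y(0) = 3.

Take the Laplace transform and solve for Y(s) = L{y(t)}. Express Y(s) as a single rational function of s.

Y(s) = (3*s - 2)/(s^2 - 6*s + 5)

Apply the Laplace transform to the equation.
Using L{y'} = sY - y(0) = sY - 3, the left side becomes (s - 5)Y - (3).
The right side is L{e^(t)} = 1/(s - 1).
So (s - 5)Y = 1/(s - 1) + (3).
Solve for Y(s) and write it as one ratio of polynomials.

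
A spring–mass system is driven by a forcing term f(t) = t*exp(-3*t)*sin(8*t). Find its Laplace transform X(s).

L{sin(8t)} = 8/(s^2 + 64).
Multiplying by e^(-3t) shifts s → s + 3, so L{exp(-3*t)*sin(8*t)} = 8/((s + 3)^2 + 64).
Then apply L{t·g(t)} = -d/ds[G(s)] with G(s) = 8/((s + 3)^2 + 64):
differentiating 1 time and applying the sign gives 16*(s + 3)/(s^2 + 6*s + 73)^2.

X(s) = 16*(s + 3)/(s^2 + 6*s + 73)^2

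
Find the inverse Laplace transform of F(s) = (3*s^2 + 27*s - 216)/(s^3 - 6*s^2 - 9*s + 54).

2*exp(6*t) + 6*exp(3*t) - 5*exp(-3*t)

Factor the denominator: s^3 - 6*s^2 - 9*s + 54 = (s - 6)*(s - 3)*(s + 3).
Partial fraction decomposition gives [6/(s - 3)] + [2/(s - 6)] + [-5/(s + 3)].
Invert each term: 6/(s - 3) ↔ 6e^(3t); 2/(s - 6) ↔ 2e^(6t); -5/(s + 3) ↔ -5e^(-3t).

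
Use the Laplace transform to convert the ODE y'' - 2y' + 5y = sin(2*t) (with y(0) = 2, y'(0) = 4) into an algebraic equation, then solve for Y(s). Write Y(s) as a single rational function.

Y(s) = (2*s^3 + 8*s + 2)/(s^4 - 2*s^3 + 9*s^2 - 8*s + 20)

Transform both sides with L{·}.
The derivative rules (L{y''} = s^2 Y - s·y(0) - y'(0) and L{y'} = sY - y(0), with y(0) = 2, y'(0) = 4) turn the left side into (s^2 - 2*s + 5)Y - (2*s).
The right side is L{sin(2*t)} = 2/(s^2 + 4).
So (s^2 - 2*s + 5)Y = 2/(s^2 + 4) + (2*s).
Isolate Y and clear denominators.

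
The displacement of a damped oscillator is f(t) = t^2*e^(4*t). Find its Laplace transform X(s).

L{e^(4t)} = 1/(s - 4).
Then apply L{t^2·g(t)} = (-1)^2 d^2/ds^2[G(s)] with G(s) = 1/(s - 4):
differentiating 2 times and applying the sign gives 2/(s - 4)^3.

X(s) = 2/(s - 4)^3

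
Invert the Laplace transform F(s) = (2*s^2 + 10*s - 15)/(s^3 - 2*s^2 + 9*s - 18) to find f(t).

f(t) = exp(2*t) + 4*sin(3*t) + cos(3*t)

Factor the denominator: s^3 - 2*s^2 + 9*s - 18 = (s - 2)*(s^2 + 9).
Partial fraction decomposition gives [1/(s - 2)] + [s/(s^2 + 9)] + [12/(s^2 + 9)].
Invert each term: 1/(s - 2) ↔ e^(2t); 1·s/(s^2 + 9) ↔ cos(3t); 4·3/(s^2 + 9) ↔ 4sin(3t).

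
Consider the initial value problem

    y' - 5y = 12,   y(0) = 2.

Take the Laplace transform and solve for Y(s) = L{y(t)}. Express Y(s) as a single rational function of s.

Y(s) = (2*s + 12)/(s^2 - 5*s)

Take the Laplace transform of both sides.
Using L{y'} = sY - y(0) = sY - 2, the left side becomes (s - 5)Y - (2).
The right side is L{12} = 12/s.
So (s - 5)Y = 12/s + (2).
Isolate Y and clear denominators.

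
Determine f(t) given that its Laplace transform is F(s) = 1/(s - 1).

f(t) = exp(t)

Since L{e^(t)} = 1/(s - 1), the inverse is exp(t).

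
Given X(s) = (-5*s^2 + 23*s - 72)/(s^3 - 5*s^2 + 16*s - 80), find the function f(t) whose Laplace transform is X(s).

Factor the denominator: s^3 - 5*s^2 + 16*s - 80 = (s - 5)*(s^2 + 16).
Partial fraction decomposition gives [-2/(s - 5)] + [-3*s/(s^2 + 16)] + [8/(s^2 + 16)].
Invert each term: -2/(s - 5) ↔ -2e^(5t); -3·s/(s^2 + 16) ↔ -3cos(4t); 2·4/(s^2 + 16) ↔ 2sin(4t).

f(t) = -2*exp(5*t) + 2*sin(4*t) - 3*cos(4*t)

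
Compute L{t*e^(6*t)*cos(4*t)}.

(s - 10)*(s - 2)/(s^2 - 12*s + 52)^2

L{cos(4t)} = s/(s^2 + 16).
Multiplying by e^(6t) shifts s → s - 6, so L{e^(6*t)*cos(4*t)} = (s - 6)/((s - 6)^2 + 16).
Then apply L{t·g(t)} = -d/ds[G(s)] with G(s) = (s - 6)/((s - 6)^2 + 16):
differentiating 1 time and applying the sign gives (s - 10)*(s - 2)/(s^2 - 12*s + 52)^2.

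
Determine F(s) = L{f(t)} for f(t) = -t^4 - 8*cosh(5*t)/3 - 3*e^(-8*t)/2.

F(s) = -8*s/(3*(s^2 - 25)) - 3/(2*(s + 8)) - 24/s^5

Apply the Laplace transform termwise.
(-3/2)·[L{e^(-8t)} = 1/(s + 8)]; (-8/3)·[L{cosh(5t)} = s/(s^2 - 25)]; (-1)·[L{t^4} = 4!/s^5 = 24/s^5].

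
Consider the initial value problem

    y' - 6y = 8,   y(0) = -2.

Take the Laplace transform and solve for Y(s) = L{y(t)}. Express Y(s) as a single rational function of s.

Y(s) = (-2*s + 8)/(s^2 - 6*s)

Take the Laplace transform of both sides.
The derivative rules (L{y'} = sY - y(0) = sY - (-2)) turn the left side into (s - 6)Y - (-2).
The right side is L{8} = 8/s.
So (s - 6)Y = 8/s + (-2).
Divide through and combine into a single rational function.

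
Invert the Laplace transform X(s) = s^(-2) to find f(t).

Since L{t} = 1!/s^2 = 1/s^2, the inverse is t.

f(t) = t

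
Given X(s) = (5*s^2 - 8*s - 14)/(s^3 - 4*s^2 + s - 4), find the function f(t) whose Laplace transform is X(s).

f(t) = 2*exp(4*t) + 4*sin(t) + 3*cos(t)

Factor the denominator: s^3 - 4*s^2 + s - 4 = (s - 4)*(s^2 + 1).
Partial fraction decomposition gives [2/(s - 4)] + [3*s/(s^2 + 1)] + [4/(s^2 + 1)].
Invert each term: 2/(s - 4) ↔ 2e^(4t); 3·s/(s^2 + 1) ↔ 3cos(t); 4·1/(s^2 + 1) ↔ 4sin(t).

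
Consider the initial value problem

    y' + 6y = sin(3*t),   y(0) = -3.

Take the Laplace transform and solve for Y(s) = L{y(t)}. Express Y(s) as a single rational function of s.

Y(s) = (-3*s^2 - 24)/(s^3 + 6*s^2 + 9*s + 54)

Apply the Laplace transform to the equation.
With L{y'} = sY - y(0) = sY - (-3): the LHS transforms to (s + 6)Y - (-3).
The right side is L{sin(3*t)} = 3/(s^2 + 9).
So (s + 6)Y = 3/(s^2 + 9) + (-3).
Solve for Y(s) and write it as one ratio of polynomials.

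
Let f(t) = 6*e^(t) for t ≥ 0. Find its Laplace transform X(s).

X(s) = 6/(s - 1)

L{6} = 6/s.
By the first shifting theorem, multiplying by e^(t) replaces s with s - 1.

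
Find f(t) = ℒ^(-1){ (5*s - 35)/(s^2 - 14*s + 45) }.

Rewrite the denominator: s^2 - 14*s + 45 = (s - 7)^2 - 4.
The form in (s - 7) signals a first-shifting-theorem factor e^(7t).
Since L{cosh(2t)} = s/(s^2 - 4), the inverse is e^(7*t)*cosh(2*t), scaled by 5.

f(t) = 5*exp(7*t)*cosh(2*t)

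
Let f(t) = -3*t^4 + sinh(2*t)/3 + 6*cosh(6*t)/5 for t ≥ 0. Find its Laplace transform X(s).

X(s) = 6*s/(5*(s^2 - 36)) + 2/(3*(s^2 - 4)) - 72/s^5

By linearity of the Laplace transform, transform each term separately.
(-3)·[L{t^4} = 4!/s^5 = 24/s^5]; (1/3)·[L{sinh(2t)} = 2/(s^2 - 4)]; (6/5)·[L{cosh(6t)} = s/(s^2 - 36)].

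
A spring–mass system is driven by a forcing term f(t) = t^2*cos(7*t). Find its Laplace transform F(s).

F(s) = 2*s*(s^2 - 147)/(s^2 + 49)^3

L{cos(7t)} = s/(s^2 + 49).
Then apply L{t^2·g(t)} = (-1)^2 d^2/ds^2[G(s)] with G(s) = s/(s^2 + 49):
differentiating 2 times and applying the sign gives 2*s*(s^2 - 147)/(s^2 + 49)^3.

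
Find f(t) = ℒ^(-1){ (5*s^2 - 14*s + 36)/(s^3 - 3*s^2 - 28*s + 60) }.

Factor the denominator: s^3 - 3*s^2 - 28*s + 60 = (s - 6)*(s - 2)*(s + 5).
Partial fraction decomposition gives [-1/(s - 2)] + [3/(s - 6)] + [3/(s + 5)].
Invert each term: -1/(s - 2) ↔ -e^(2t); 3/(s - 6) ↔ 3e^(6t); 3/(s + 5) ↔ 3e^(-5t).

f(t) = 3*exp(6*t) - exp(2*t) + 3*exp(-5*t)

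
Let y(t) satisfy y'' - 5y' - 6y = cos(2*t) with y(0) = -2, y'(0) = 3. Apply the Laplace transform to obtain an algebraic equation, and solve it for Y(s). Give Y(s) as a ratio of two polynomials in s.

Take the Laplace transform of both sides.
With L{y''} = s^2 Y - s·y(0) - y'(0) and L{y'} = sY - y(0), with y(0) = -2, y'(0) = 3: the LHS transforms to (s^2 - 5*s - 6)Y - (-2*s + 13).
The right side is L{cos(2*t)} = s/(s^2 + 4).
So (s^2 - 5*s - 6)Y = s/(s^2 + 4) + (-2*s + 13).
Divide through and combine into a single rational function.

Y(s) = (-2*s^3 + 13*s^2 - 7*s + 52)/(s^4 - 5*s^3 - 2*s^2 - 20*s - 24)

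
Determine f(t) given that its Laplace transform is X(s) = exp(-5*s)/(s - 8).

The factor e^(-5s) signals a time shift by c = 5 (second shifting theorem).
L{e^(8t)} = 1/(s - 8), so L^-1{1/(s - 8)} = exp(8*t).
Hence the inverse is u(t - 5) times that function evaluated at t - 5.

f(t) = Heaviside(t - 5)*(exp(8*t - 40))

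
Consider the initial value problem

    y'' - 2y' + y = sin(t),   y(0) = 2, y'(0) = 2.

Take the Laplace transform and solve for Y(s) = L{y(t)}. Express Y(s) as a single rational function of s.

Laplace-transform each side.
With L{y''} = s^2 Y - s·y(0) - y'(0) and L{y'} = sY - y(0), with y(0) = 2, y'(0) = 2: the LHS transforms to (s^2 - 2*s + 1)Y - (2*s - 2).
The right side is L{sin(t)} = 1/(s^2 + 1).
So (s^2 - 2*s + 1)Y = 1/(s^2 + 1) + (2*s - 2).
Divide through and combine into a single rational function.

Y(s) = (2*s^3 - 2*s^2 + 2*s - 1)/(s^4 - 2*s^3 + 2*s^2 - 2*s + 1)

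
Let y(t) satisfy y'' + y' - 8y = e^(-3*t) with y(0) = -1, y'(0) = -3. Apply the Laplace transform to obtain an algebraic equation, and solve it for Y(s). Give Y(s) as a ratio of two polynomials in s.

Y(s) = (-s^2 - 7*s - 11)/(s^3 + 4*s^2 - 5*s - 24)

Apply the Laplace transform to the equation.
Using L{y''} = s^2 Y - s·y(0) - y'(0) and L{y'} = sY - y(0), with y(0) = -1, y'(0) = -3, the left side becomes (s^2 + s - 8)Y - (-s - 4).
The right side is L{e^(-3*t)} = 1/(s + 3).
So (s^2 + s - 8)Y = 1/(s + 3) + (-s - 4).
Solve for Y(s) and write it as one ratio of polynomials.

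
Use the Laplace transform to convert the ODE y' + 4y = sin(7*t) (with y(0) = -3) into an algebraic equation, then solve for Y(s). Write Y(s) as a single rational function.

Y(s) = (-3*s^2 - 140)/(s^3 + 4*s^2 + 49*s + 196)

Transform both sides with L{·}.
With L{y'} = sY - y(0) = sY - (-3): the LHS transforms to (s + 4)Y - (-3).
The right side is L{sin(7*t)} = 7/(s^2 + 49).
So (s + 4)Y = 7/(s^2 + 49) + (-3).
Divide through and combine into a single rational function.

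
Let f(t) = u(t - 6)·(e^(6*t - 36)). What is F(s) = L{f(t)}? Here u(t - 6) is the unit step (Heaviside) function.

F(s) = exp(-6*s)/(s - 6)

By the second shifting theorem, L{u(t - c)·g(t - c)} = e^(-cs)·G(s) with c = 6 and G(s) = L{g(t)}.
L{e^(6t)} = 1/(s - 6).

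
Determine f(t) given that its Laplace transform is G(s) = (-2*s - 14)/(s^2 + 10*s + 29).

f(t) = -2*exp(-5*t)*sin(2*t) - 2*exp(-5*t)*cos(2*t)

Complete the square in the denominator: s^2 + 10*s + 29 = (s + 5)^2 + 2^2.
Split the numerator to match: -2*s - 14 = -2·(s + 5) - 2·2.
Invert each term: -2·(s + 5)/((s + 5)^2 + 4) ↔ -2e^(-5t)cos(2t); -2·2/((s + 5)^2 + 4) ↔ -2e^(-5t)sin(2t).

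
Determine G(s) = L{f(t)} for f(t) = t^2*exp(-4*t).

G(s) = 2/(s + 4)^3

L{t^2} = 2!/s^3 = 2/s^3.
By the first shifting theorem, multiplying by e^(-4t) replaces s with s + 4.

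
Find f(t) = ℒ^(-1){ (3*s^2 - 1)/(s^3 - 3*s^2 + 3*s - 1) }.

f(t) = t^2*exp(t) + 6*t*exp(t) + 3*exp(t)

Factor the denominator: s^3 - 3*s^2 + 3*s - 1 = (s - 1)^3.
Partial fraction decomposition gives [3/(s - 1)] + [6/(s - 1)^2] + [2/(s - 1)^3].
Invert each term: 3/(s - 1) ↔ 3e^(t); 6/(s - 1)^2 ↔ 6t·e^(t); 2/(s - 1)^3 ↔ (1)t^2·e^(t).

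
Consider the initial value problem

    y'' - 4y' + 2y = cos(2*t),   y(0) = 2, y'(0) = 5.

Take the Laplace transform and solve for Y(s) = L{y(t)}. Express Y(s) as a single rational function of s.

Y(s) = (2*s^3 - 3*s^2 + 9*s - 12)/(s^4 - 4*s^3 + 6*s^2 - 16*s + 8)

Apply the Laplace transform to the equation.
Using L{y''} = s^2 Y - s·y(0) - y'(0) and L{y'} = sY - y(0), with y(0) = 2, y'(0) = 5, the left side becomes (s^2 - 4*s + 2)Y - (2*s - 3).
The right side is L{cos(2*t)} = s/(s^2 + 4).
So (s^2 - 4*s + 2)Y = s/(s^2 + 4) + (2*s - 3).
Divide through and combine into a single rational function.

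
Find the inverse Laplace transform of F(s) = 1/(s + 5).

exp(-5*t)

Since L{e^(-5t)} = 1/(s + 5), the inverse is exp(-5*t).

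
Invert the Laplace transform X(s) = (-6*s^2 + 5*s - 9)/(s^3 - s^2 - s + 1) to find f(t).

f(t) = -5*t*exp(t) - exp(t) - 5*exp(-t)

Factor the denominator: s^3 - s^2 - s + 1 = (s - 1)^2*(s + 1).
Partial fraction decomposition gives [-1/(s - 1)] + [-5/(s - 1)^2] + [-5/(s + 1)].
Invert each term: -1/(s - 1) ↔ -e^(t); -5/(s - 1)^2 ↔ -5t·e^(t); -5/(s + 1) ↔ -5e^(-t).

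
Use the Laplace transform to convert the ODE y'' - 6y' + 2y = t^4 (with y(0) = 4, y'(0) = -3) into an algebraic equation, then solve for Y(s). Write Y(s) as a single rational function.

Take the Laplace transform of both sides.
Using L{y''} = s^2 Y - s·y(0) - y'(0) and L{y'} = sY - y(0), with y(0) = 4, y'(0) = -3, the left side becomes (s^2 - 6*s + 2)Y - (4*s - 27).
The right side is L{t^4} = 24/s^5.
So (s^2 - 6*s + 2)Y = 24/s^5 + (4*s - 27).
Solve for Y(s) and write it as one ratio of polynomials.

Y(s) = (4*s^6 - 27*s^5 + 24)/(s^7 - 6*s^6 + 2*s^5)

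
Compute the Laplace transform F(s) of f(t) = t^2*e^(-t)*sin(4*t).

F(s) = 8*(3*s^2 + 6*s - 13)/(s^2 + 2*s + 17)^3

L{sin(4t)} = 4/(s^2 + 16).
Multiplying by e^(-t) shifts s → s + 1, so L{e^(-t)*sin(4*t)} = 4/((s + 1)^2 + 16).
Then apply L{t^2·g(t)} = (-1)^2 d^2/ds^2[G(s)] with G(s) = 4/((s + 1)^2 + 16):
differentiating 2 times and applying the sign gives 8*(3*s^2 + 6*s - 13)/(s^2 + 2*s + 17)^3.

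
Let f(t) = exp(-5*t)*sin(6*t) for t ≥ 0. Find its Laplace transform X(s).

L{sin(6t)} = 6/(s^2 + 36).
By the first shifting theorem, multiplying by e^(-5t) replaces s with s + 5.

X(s) = 6/((s + 5)^2 + 36)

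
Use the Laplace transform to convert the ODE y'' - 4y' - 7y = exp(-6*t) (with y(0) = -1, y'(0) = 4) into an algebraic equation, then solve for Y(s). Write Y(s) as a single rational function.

Y(s) = (-s^2 + 2*s + 49)/(s^3 + 2*s^2 - 31*s - 42)

Apply the Laplace transform to the equation.
The derivative rules (L{y''} = s^2 Y - s·y(0) - y'(0) and L{y'} = sY - y(0), with y(0) = -1, y'(0) = 4) turn the left side into (s^2 - 4*s - 7)Y - (-s + 8).
The right side is L{exp(-6*t)} = 1/(s + 6).
So (s^2 - 4*s - 7)Y = 1/(s + 6) + (-s + 8).
Solve for Y(s) and write it as one ratio of polynomials.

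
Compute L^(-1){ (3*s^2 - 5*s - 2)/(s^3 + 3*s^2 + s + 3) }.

Factor the denominator: s^3 + 3*s^2 + s + 3 = (s + 3)*(s^2 + 1).
Partial fraction decomposition gives [4/(s + 3)] + [-s/(s^2 + 1)] + [-2/(s^2 + 1)].
Invert each term: 4/(s + 3) ↔ 4e^(-3t); -1·s/(s^2 + 1) ↔ -cos(t); -2·1/(s^2 + 1) ↔ -2sin(t).

-2*sin(t) - cos(t) + 4*exp(-3*t)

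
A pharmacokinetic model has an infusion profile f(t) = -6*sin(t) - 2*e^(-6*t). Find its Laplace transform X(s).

The transform is linear, so treat each term independently.
(-2)·[L{e^(-6t)} = 1/(s + 6)]; (-6)·[L{sin(t)} = 1/(s^2 + 1)].

X(s) = -6/(s^2 + 1) - 2/(s + 6)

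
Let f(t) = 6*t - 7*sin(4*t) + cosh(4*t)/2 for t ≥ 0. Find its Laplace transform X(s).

Apply the Laplace transform termwise.
(1/2)·[L{cosh(4t)} = s/(s^2 - 16)]; (-7)·[L{sin(4t)} = 4/(s^2 + 16)]; (6)·[L{t} = 1!/s^2 = 1/s^2].

X(s) = s/(2*(s^2 - 16)) - 28/(s^2 + 16) + 6/s^2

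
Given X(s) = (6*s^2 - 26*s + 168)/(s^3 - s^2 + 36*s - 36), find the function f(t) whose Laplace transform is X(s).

Factor the denominator: s^3 - s^2 + 36*s - 36 = (s - 1)*(s^2 + 36).
Partial fraction decomposition gives [4/(s - 1)] + [2*s/(s^2 + 36)] + [-24/(s^2 + 36)].
Invert each term: 4/(s - 1) ↔ 4e^(t); 2·s/(s^2 + 36) ↔ 2cos(6t); -4·6/(s^2 + 36) ↔ -4sin(6t).

f(t) = 4*exp(t) - 4*sin(6*t) + 2*cos(6*t)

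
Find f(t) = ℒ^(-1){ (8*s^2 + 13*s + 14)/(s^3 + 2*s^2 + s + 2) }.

f(t) = 5*sin(t) + 4*cos(t) + 4*exp(-2*t)

Factor the denominator: s^3 + 2*s^2 + s + 2 = (s + 2)*(s^2 + 1).
Partial fraction decomposition gives [4/(s + 2)] + [4*s/(s^2 + 1)] + [5/(s^2 + 1)].
Invert each term: 4/(s + 2) ↔ 4e^(-2t); 4·s/(s^2 + 1) ↔ 4cos(t); 5·1/(s^2 + 1) ↔ 5sin(t).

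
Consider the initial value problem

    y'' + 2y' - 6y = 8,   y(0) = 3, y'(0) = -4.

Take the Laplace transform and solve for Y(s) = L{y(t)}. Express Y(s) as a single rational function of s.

Y(s) = (3*s^2 + 2*s + 8)/(s^3 + 2*s^2 - 6*s)

Take the Laplace transform of both sides.
Using L{y''} = s^2 Y - s·y(0) - y'(0) and L{y'} = sY - y(0), with y(0) = 3, y'(0) = -4, the left side becomes (s^2 + 2*s - 6)Y - (3*s + 2).
The right side is L{8} = 8/s.
So (s^2 + 2*s - 6)Y = 8/s + (3*s + 2).
Divide through and combine into a single rational function.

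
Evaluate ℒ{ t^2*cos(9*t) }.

2*s*(s^2 - 243)/(s^2 + 81)^3

L{cos(9t)} = s/(s^2 + 81).
Then apply L{t^2·g(t)} = (-1)^2 d^2/ds^2[G(s)] with G(s) = s/(s^2 + 81):
differentiating 2 times and applying the sign gives 2*s*(s^2 - 243)/(s^2 + 81)^3.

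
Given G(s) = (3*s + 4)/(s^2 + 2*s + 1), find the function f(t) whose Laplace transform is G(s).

f(t) = t*exp(-t) + 3*exp(-t)

Factor the denominator: s^2 + 2*s + 1 = (s + 1)^2.
Partial fraction decomposition gives [3/(s + 1)] + [(s + 1)^(-2)].
Invert each term: 3/(s + 1) ↔ 3e^(-t); 1/(s + 1)^2 ↔ t·e^(-t).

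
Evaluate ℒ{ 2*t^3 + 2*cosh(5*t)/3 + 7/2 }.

By linearity of the Laplace transform, transform each term separately.
(2/3)·[L{cosh(5t)} = s/(s^2 - 25)]; (2)·[L{t^3} = 3!/s^4 = 6/s^4]; L{7/2} = (7/2)/s.

2*s/(3*(s^2 - 25)) + 7/(2*s) + 12/s^4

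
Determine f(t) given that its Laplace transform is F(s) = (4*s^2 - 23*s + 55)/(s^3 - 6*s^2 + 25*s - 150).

f(t) = exp(6*t) - sin(5*t) + 3*cos(5*t)

Factor the denominator: s^3 - 6*s^2 + 25*s - 150 = (s - 6)*(s^2 + 25).
Partial fraction decomposition gives [1/(s - 6)] + [3*s/(s^2 + 25)] + [-5/(s^2 + 25)].
Invert each term: 1/(s - 6) ↔ e^(6t); 3·s/(s^2 + 25) ↔ 3cos(5t); -1·5/(s^2 + 25) ↔ -sin(5t).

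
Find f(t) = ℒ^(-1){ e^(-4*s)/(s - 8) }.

f(t) = Heaviside(t - 4)*(exp(8*t - 32))

The factor e^(-4s) signals a time shift by c = 4 (second shifting theorem).
L{e^(8t)} = 1/(s - 8), so L^-1{1/(s - 8)} = e^(8*t).
Hence the inverse is u(t - 4) times that function evaluated at t - 4.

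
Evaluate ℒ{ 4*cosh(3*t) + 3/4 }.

4*s/(s^2 - 9) + 3/(4*s)

By linearity of the Laplace transform, transform each term separately.
(4)·[L{cosh(3t)} = s/(s^2 - 9)]; L{3/4} = (3/4)/s.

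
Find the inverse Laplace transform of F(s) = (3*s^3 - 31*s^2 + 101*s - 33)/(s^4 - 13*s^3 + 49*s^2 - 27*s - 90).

5*exp(6*t) - 6*exp(5*t) + 3*exp(3*t) + exp(-t)

Factor the denominator: s^4 - 13*s^3 + 49*s^2 - 27*s - 90 = (s - 6)*(s - 5)*(s - 3)*(s + 1).
Partial fraction decomposition gives [3/(s - 3)] + [-6/(s - 5)] + [5/(s - 6)] + [1/(s + 1)].
Invert each term: 3/(s - 3) ↔ 3e^(3t); -6/(s - 5) ↔ -6e^(5t); 5/(s - 6) ↔ 5e^(6t); 1/(s + 1) ↔ e^(-t).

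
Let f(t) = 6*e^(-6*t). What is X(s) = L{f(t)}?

X(s) = 6/(s + 6)

L{6} = 6/s.
By the first shifting theorem, multiplying by e^(-6t) replaces s with s + 6.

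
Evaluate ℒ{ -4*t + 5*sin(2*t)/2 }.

By linearity of the Laplace transform, transform each term separately.
(-4)·[L{t} = 1!/s^2 = 1/s^2]; (5/2)·[L{sin(2t)} = 2/(s^2 + 4)].

5/(s^2 + 4) - 4/s^2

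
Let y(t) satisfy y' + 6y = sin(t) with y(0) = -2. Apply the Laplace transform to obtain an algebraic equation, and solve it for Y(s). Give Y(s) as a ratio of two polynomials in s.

Y(s) = (-2*s^2 - 1)/(s^3 + 6*s^2 + s + 6)

Apply the Laplace transform to the equation.
With L{y'} = sY - y(0) = sY - (-2): the LHS transforms to (s + 6)Y - (-2).
The right side is L{sin(t)} = 1/(s^2 + 1).
So (s + 6)Y = 1/(s^2 + 1) + (-2).
Solve for Y(s) and write it as one ratio of polynomials.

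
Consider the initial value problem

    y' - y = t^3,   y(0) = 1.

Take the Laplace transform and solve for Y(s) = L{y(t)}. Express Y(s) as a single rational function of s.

Transform both sides with L{·}.
The derivative rules (L{y'} = sY - y(0) = sY - 1) turn the left side into (s - 1)Y - (1).
The right side is L{t^3} = 6/s^4.
So (s - 1)Y = 6/s^4 + (1).
Divide through and combine into a single rational function.

Y(s) = (s^4 + 6)/(s^5 - s^4)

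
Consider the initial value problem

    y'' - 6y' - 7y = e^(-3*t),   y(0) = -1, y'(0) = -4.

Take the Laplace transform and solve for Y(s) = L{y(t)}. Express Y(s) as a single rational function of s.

Y(s) = (-s^2 - s + 7)/(s^3 - 3*s^2 - 25*s - 21)

Apply the Laplace transform to the equation.
Using L{y''} = s^2 Y - s·y(0) - y'(0) and L{y'} = sY - y(0), with y(0) = -1, y'(0) = -4, the left side becomes (s^2 - 6*s - 7)Y - (-s + 2).
The right side is L{e^(-3*t)} = 1/(s + 3).
So (s^2 - 6*s - 7)Y = 1/(s + 3) + (-s + 2).
Solve for Y(s) and write it as one ratio of polynomials.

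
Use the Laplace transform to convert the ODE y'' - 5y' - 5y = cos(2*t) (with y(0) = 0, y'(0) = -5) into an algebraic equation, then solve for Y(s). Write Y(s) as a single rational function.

Y(s) = (-5*s^2 + s - 20)/(s^4 - 5*s^3 - s^2 - 20*s - 20)

Take the Laplace transform of both sides.
The derivative rules (L{y''} = s^2 Y - s·y(0) - y'(0) and L{y'} = sY - y(0), with y(0) = 0, y'(0) = -5) turn the left side into (s^2 - 5*s - 5)Y - (-5).
The right side is L{cos(2*t)} = s/(s^2 + 4).
So (s^2 - 5*s - 5)Y = s/(s^2 + 4) + (-5).
Isolate Y and clear denominators.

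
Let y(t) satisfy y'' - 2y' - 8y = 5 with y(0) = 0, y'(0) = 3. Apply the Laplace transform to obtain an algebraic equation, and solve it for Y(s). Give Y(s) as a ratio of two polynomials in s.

Take the Laplace transform of both sides.
The derivative rules (L{y''} = s^2 Y - s·y(0) - y'(0) and L{y'} = sY - y(0), with y(0) = 0, y'(0) = 3) turn the left side into (s^2 - 2*s - 8)Y - (3).
The right side is L{5} = 5/s.
So (s^2 - 2*s - 8)Y = 5/s + (3).
Solve for Y(s) and write it as one ratio of polynomials.

Y(s) = (3*s + 5)/(s^3 - 2*s^2 - 8*s)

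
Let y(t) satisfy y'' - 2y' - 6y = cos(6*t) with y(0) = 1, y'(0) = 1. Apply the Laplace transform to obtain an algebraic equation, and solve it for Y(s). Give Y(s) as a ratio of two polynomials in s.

Y(s) = (s^3 - s^2 + 37*s - 36)/(s^4 - 2*s^3 + 30*s^2 - 72*s - 216)

Laplace-transform each side.
With L{y''} = s^2 Y - s·y(0) - y'(0) and L{y'} = sY - y(0), with y(0) = 1, y'(0) = 1: the LHS transforms to (s^2 - 2*s - 6)Y - (s - 1).
The right side is L{cos(6*t)} = s/(s^2 + 36).
So (s^2 - 2*s - 6)Y = s/(s^2 + 36) + (s - 1).
Divide through and combine into a single rational function.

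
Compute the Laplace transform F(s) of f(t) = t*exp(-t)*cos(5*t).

F(s) = (s - 4)*(s + 6)/(s^2 + 2*s + 26)^2

L{cos(5t)} = s/(s^2 + 25).
Multiplying by e^(-t) shifts s → s + 1, so L{exp(-t)*cos(5*t)} = (s + 1)/((s + 1)^2 + 25).
Then apply L{t·g(t)} = -d/ds[G(s)] with G(s) = (s + 1)/((s + 1)^2 + 25):
differentiating 1 time and applying the sign gives (s - 4)*(s + 6)/(s^2 + 2*s + 26)^2.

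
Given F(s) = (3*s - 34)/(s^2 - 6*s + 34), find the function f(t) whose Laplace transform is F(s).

Complete the square in the denominator: s^2 - 6*s + 34 = (s - 3)^2 + 5^2.
Split the numerator to match: 3*s - 34 = 3·(s - 3) - 5·5.
Invert each term: 3·(s - 3)/((s - 3)^2 + 25) ↔ 3e^(3t)cos(5t); -5·5/((s - 3)^2 + 25) ↔ -5e^(3t)sin(5t).

f(t) = -5*exp(3*t)*sin(5*t) + 3*exp(3*t)*cos(5*t)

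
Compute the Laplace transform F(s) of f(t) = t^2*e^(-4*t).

F(s) = 2/(s + 4)^3

L{e^(-4t)} = 1/(s + 4).
Then apply L{t^2·g(t)} = (-1)^2 d^2/ds^2[G(s)] with G(s) = 1/(s + 4):
differentiating 2 times and applying the sign gives 2/(s + 4)^3.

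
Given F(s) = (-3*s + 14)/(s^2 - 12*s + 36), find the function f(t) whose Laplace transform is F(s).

Factor the denominator: s^2 - 12*s + 36 = (s - 6)^2.
Partial fraction decomposition gives [-3/(s - 6)] + [-4/(s - 6)^2].
Invert each term: -3/(s - 6) ↔ -3e^(6t); -4/(s - 6)^2 ↔ -4t·e^(6t).

f(t) = -4*t*exp(6*t) - 3*exp(6*t)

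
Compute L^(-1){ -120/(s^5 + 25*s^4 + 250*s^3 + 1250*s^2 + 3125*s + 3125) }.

Rewrite the denominator: s^5 + 25*s^4 + 250*s^3 + 1250*s^2 + 3125*s + 3125 = (s + 5)^5.
The form in (s + 5) signals a first-shifting-theorem factor e^(-5t).
Since L{t^4} = 4!/s^5 = 24/s^5, the inverse is t^4*e^(-5*t), scaled by -5.

-5*t^4*exp(-5*t)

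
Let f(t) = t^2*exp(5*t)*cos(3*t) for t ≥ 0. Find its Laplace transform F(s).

L{cos(3t)} = s/(s^2 + 9).
Multiplying by e^(5t) shifts s → s - 5, so L{exp(5*t)*cos(3*t)} = (s - 5)/((s - 5)^2 + 9).
Then apply L{t^2·g(t)} = (-1)^2 d^2/ds^2[G(s)] with G(s) = (s - 5)/((s - 5)^2 + 9):
differentiating 2 times and applying the sign gives 2*(s - 5)*(s^2 - 10*s - 2)/(s^2 - 10*s + 34)^3.

F(s) = 2*(s - 5)*(s^2 - 10*s - 2)/(s^2 - 10*s + 34)^3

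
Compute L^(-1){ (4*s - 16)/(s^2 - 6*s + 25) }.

Complete the square in the denominator: s^2 - 6*s + 25 = (s - 3)^2 + 4^2.
Split the numerator to match: 4*s - 16 = 4·(s - 3) - 1·4.
Invert each term: 4·(s - 3)/((s - 3)^2 + 16) ↔ 4e^(3t)cos(4t); -1·4/((s - 3)^2 + 16) ↔ -e^(3t)sin(4t).

-exp(3*t)*sin(4*t) + 4*exp(3*t)*cos(4*t)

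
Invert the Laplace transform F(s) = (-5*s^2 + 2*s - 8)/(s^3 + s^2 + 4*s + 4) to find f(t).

f(t) = 2*sin(2*t) - 2*cos(2*t) - 3*exp(-t)

Factor the denominator: s^3 + s^2 + 4*s + 4 = (s + 1)*(s^2 + 4).
Partial fraction decomposition gives [-3/(s + 1)] + [-2*s/(s^2 + 4)] + [4/(s^2 + 4)].
Invert each term: -3/(s + 1) ↔ -3e^(-t); -2·s/(s^2 + 4) ↔ -2cos(2t); 2·2/(s^2 + 4) ↔ 2sin(2t).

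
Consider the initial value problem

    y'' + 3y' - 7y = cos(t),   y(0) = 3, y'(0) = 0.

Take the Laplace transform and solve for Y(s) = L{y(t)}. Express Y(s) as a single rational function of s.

Y(s) = (3*s^3 + 9*s^2 + 4*s + 9)/(s^4 + 3*s^3 - 6*s^2 + 3*s - 7)

Take the Laplace transform of both sides.
Using L{y''} = s^2 Y - s·y(0) - y'(0) and L{y'} = sY - y(0), with y(0) = 3, y'(0) = 0, the left side becomes (s^2 + 3*s - 7)Y - (3*s + 9).
The right side is L{cos(t)} = s/(s^2 + 1).
So (s^2 + 3*s - 7)Y = s/(s^2 + 1) + (3*s + 9).
Divide through and combine into a single rational function.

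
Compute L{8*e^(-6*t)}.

8/(s + 6)

L{8} = 8/s.
By the first shifting theorem, multiplying by e^(-6t) replaces s with s + 6.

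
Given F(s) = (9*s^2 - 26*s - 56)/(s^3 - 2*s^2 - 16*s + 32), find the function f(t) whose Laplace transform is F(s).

Factor the denominator: s^3 - 2*s^2 - 16*s + 32 = (s - 4)*(s - 2)*(s + 4).
Partial fraction decomposition gives [4/(s + 4)] + [6/(s - 2)] + [-1/(s - 4)].
Invert each term: 4/(s + 4) ↔ 4e^(-4t); 6/(s - 2) ↔ 6e^(2t); -1/(s - 4) ↔ -e^(4t).

f(t) = -exp(4*t) + 6*exp(2*t) + 4*exp(-4*t)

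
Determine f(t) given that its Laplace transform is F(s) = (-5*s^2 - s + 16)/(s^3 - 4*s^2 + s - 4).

f(t) = -4*exp(4*t) - 5*sin(t) - cos(t)

Factor the denominator: s^3 - 4*s^2 + s - 4 = (s - 4)*(s^2 + 1).
Partial fraction decomposition gives [-4/(s - 4)] + [-s/(s^2 + 1)] + [-5/(s^2 + 1)].
Invert each term: -4/(s - 4) ↔ -4e^(4t); -1·s/(s^2 + 1) ↔ -cos(t); -5·1/(s^2 + 1) ↔ -5sin(t).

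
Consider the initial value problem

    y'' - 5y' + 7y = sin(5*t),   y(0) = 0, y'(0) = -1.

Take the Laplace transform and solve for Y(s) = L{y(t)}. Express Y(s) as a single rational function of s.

Transform both sides with L{·}.
The derivative rules (L{y''} = s^2 Y - s·y(0) - y'(0) and L{y'} = sY - y(0), with y(0) = 0, y'(0) = -1) turn the left side into (s^2 - 5*s + 7)Y - (-1).
The right side is L{sin(5*t)} = 5/(s^2 + 25).
So (s^2 - 5*s + 7)Y = 5/(s^2 + 25) + (-1).
Solve for Y(s) and write it as one ratio of polynomials.

Y(s) = (-s^2 - 20)/(s^4 - 5*s^3 + 32*s^2 - 125*s + 175)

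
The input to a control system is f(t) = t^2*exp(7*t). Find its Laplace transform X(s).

X(s) = 2/(s - 7)^3

L{e^(7t)} = 1/(s - 7).
Then apply L{t^2·g(t)} = (-1)^2 d^2/ds^2[G(s)] with G(s) = 1/(s - 7):
differentiating 2 times and applying the sign gives 2/(s - 7)^3.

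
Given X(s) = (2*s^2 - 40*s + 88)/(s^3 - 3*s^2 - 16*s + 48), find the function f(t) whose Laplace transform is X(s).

f(t) = -5*exp(4*t) + 2*exp(3*t) + 5*exp(-4*t)

Factor the denominator: s^3 - 3*s^2 - 16*s + 48 = (s - 4)*(s - 3)*(s + 4).
Partial fraction decomposition gives [5/(s + 4)] + [2/(s - 3)] + [-5/(s - 4)].
Invert each term: 5/(s + 4) ↔ 5e^(-4t); 2/(s - 3) ↔ 2e^(3t); -5/(s - 4) ↔ -5e^(4t).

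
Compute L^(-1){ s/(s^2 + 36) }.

Since L{cos(6t)} = s/(s^2 + 36), the inverse is cos(6*t).

cos(6*t)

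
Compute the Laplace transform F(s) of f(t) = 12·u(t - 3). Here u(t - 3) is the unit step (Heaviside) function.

By the second shifting theorem, L{u(t - c)·g(t - c)} = e^(-cs)·G(s) with c = 3 and G(s) = L{g(t)}.
L{12} = 12/s.

F(s) = 12*exp(-3*s)/s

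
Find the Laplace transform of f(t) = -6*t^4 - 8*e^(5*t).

Apply the Laplace transform termwise.
(-8)·[L{e^(5t)} = 1/(s - 5)]; (-6)·[L{t^4} = 4!/s^5 = 24/s^5].

-8/(s - 5) - 144/s^5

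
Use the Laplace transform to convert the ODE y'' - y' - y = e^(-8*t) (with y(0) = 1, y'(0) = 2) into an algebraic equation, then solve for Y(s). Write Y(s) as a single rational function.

Laplace-transform each side.
Using L{y''} = s^2 Y - s·y(0) - y'(0) and L{y'} = sY - y(0), with y(0) = 1, y'(0) = 2, the left side becomes (s^2 - s - 1)Y - (s + 1).
The right side is L{e^(-8*t)} = 1/(s + 8).
So (s^2 - s - 1)Y = 1/(s + 8) + (s + 1).
Divide through and combine into a single rational function.

Y(s) = (s^2 + 9*s + 9)/(s^3 + 7*s^2 - 9*s - 8)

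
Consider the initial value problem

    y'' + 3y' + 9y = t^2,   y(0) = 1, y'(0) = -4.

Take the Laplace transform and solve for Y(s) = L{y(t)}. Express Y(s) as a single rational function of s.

Y(s) = (s^4 - s^3 + 2)/(s^5 + 3*s^4 + 9*s^3)

Apply the Laplace transform to the equation.
With L{y''} = s^2 Y - s·y(0) - y'(0) and L{y'} = sY - y(0), with y(0) = 1, y'(0) = -4: the LHS transforms to (s^2 + 3*s + 9)Y - (s - 1).
The right side is L{t^2} = 2/s^3.
So (s^2 + 3*s + 9)Y = 2/s^3 + (s - 1).
Divide through and combine into a single rational function.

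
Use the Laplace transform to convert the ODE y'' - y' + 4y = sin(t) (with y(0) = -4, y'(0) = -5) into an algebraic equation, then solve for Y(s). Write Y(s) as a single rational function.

Y(s) = (-4*s^3 - s^2 - 4*s)/(s^4 - s^3 + 5*s^2 - s + 4)

Laplace-transform each side.
With L{y''} = s^2 Y - s·y(0) - y'(0) and L{y'} = sY - y(0), with y(0) = -4, y'(0) = -5: the LHS transforms to (s^2 - s + 4)Y - (-4*s - 1).
The right side is L{sin(t)} = 1/(s^2 + 1).
So (s^2 - s + 4)Y = 1/(s^2 + 1) + (-4*s - 1).
Divide through and combine into a single rational function.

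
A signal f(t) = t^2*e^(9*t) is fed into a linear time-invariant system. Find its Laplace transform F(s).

F(s) = 2/(s - 9)^3

L{e^(9t)} = 1/(s - 9).
Then apply L{t^2·g(t)} = (-1)^2 d^2/ds^2[G(s)] with G(s) = 1/(s - 9):
differentiating 2 times and applying the sign gives 2/(s - 9)^3.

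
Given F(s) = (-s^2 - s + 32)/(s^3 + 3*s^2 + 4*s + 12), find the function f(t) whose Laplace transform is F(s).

f(t) = 4*sin(2*t) - 3*cos(2*t) + 2*exp(-3*t)

Factor the denominator: s^3 + 3*s^2 + 4*s + 12 = (s + 3)*(s^2 + 4).
Partial fraction decomposition gives [2/(s + 3)] + [-3*s/(s^2 + 4)] + [8/(s^2 + 4)].
Invert each term: 2/(s + 3) ↔ 2e^(-3t); -3·s/(s^2 + 4) ↔ -3cos(2t); 4·2/(s^2 + 4) ↔ 4sin(2t).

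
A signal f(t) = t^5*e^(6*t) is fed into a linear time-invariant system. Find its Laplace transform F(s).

L{t^5} = 5!/s^6 = 120/s^6.
By the first shifting theorem, multiplying by e^(6t) replaces s with s - 6.

F(s) = 120/(s - 6)^6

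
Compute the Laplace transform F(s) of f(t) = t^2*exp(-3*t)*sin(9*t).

F(s) = 54*(s^2 + 6*s - 18)/(s^2 + 6*s + 90)^3

L{sin(9t)} = 9/(s^2 + 81).
Multiplying by e^(-3t) shifts s → s + 3, so L{exp(-3*t)*sin(9*t)} = 9/((s + 3)^2 + 81).
Then apply L{t^2·g(t)} = (-1)^2 d^2/ds^2[G(s)] with G(s) = 9/((s + 3)^2 + 81):
differentiating 2 times and applying the sign gives 54*(s^2 + 6*s - 18)/(s^2 + 6*s + 90)^3.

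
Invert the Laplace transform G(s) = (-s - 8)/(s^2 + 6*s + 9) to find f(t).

Factor the denominator: s^2 + 6*s + 9 = (s + 3)^2.
Partial fraction decomposition gives [-1/(s + 3)] + [-5/(s + 3)^2].
Invert each term: -1/(s + 3) ↔ -e^(-3t); -5/(s + 3)^2 ↔ -5t·e^(-3t).

f(t) = -5*t*exp(-3*t) - exp(-3*t)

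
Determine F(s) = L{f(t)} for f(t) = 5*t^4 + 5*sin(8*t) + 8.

The transform is linear, so treat each term independently.
(5)·[L{t^4} = 4!/s^5 = 24/s^5]; L{8} = 8/s; (5)·[L{sin(8t)} = 8/(s^2 + 64)].

F(s) = 40/(s^2 + 64) + 8/s + 120/s^5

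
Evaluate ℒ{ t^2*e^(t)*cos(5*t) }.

2*(s - 1)*(s^2 - 2*s - 74)/(s^2 - 2*s + 26)^3

L{cos(5t)} = s/(s^2 + 25).
Multiplying by e^(t) shifts s → s - 1, so L{e^(t)*cos(5*t)} = (s - 1)/((s - 1)^2 + 25).
Then apply L{t^2·g(t)} = (-1)^2 d^2/ds^2[H(s)] with H(s) = (s - 1)/((s - 1)^2 + 25):
differentiating 2 times and applying the sign gives 2*(s - 1)*(s^2 - 2*s - 74)/(s^2 - 2*s + 26)^3.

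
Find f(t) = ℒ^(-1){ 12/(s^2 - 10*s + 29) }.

f(t) = 6*exp(5*t)*sin(2*t)

Rewrite the denominator: s^2 - 10*s + 29 = (s - 5)^2 + 4.
The form in (s - 5) signals a first-shifting-theorem factor e^(5t).
Since L{sin(2t)} = 2/(s^2 + 4), the inverse is e^(5*t)*sin(2*t), scaled by 6.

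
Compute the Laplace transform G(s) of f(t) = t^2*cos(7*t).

L{cos(7t)} = s/(s^2 + 49).
Then apply L{t^2·g(t)} = (-1)^2 d^2/ds^2[H(s)] with H(s) = s/(s^2 + 49):
differentiating 2 times and applying the sign gives 2*s*(s^2 - 147)/(s^2 + 49)^3.

G(s) = 2*s*(s^2 - 147)/(s^2 + 49)^3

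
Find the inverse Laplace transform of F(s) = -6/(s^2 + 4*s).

Rewrite the denominator: s^2 + 4*s = (s + 2)^2 - 4.
The form in (s + 2) signals a first-shifting-theorem factor e^(-2t).
Since L{sinh(2t)} = 2/(s^2 - 4), the inverse is e^(-2*t)*sinh(2*t), scaled by -3.

-3*exp(-2*t)*sinh(2*t)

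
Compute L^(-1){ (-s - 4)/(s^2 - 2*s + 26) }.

-exp(t)*sin(5*t) - exp(t)*cos(5*t)

Complete the square in the denominator: s^2 - 2*s + 26 = (s - 1)^2 + 5^2.
Split the numerator to match: -s - 4 = -1·(s - 1) - 1·5.
Invert each term: -1·(s - 1)/((s - 1)^2 + 25) ↔ -e^(t)cos(5t); -1·5/((s - 1)^2 + 25) ↔ -e^(t)sin(5t).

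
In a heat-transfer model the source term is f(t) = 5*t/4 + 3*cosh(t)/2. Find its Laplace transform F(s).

F(s) = 3*s/(2*(s^2 - 1)) + 5/(4*s^2)

The transform is linear, so treat each term independently.
(3/2)·[L{cosh(t)} = s/(s^2 - 1)]; (5/4)·[L{t} = 1!/s^2 = 1/s^2].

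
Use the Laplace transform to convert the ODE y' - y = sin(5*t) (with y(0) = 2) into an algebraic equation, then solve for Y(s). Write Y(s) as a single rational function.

Transform both sides with L{·}.
Using L{y'} = sY - y(0) = sY - 2, the left side becomes (s - 1)Y - (2).
The right side is L{sin(5*t)} = 5/(s^2 + 25).
So (s - 1)Y = 5/(s^2 + 25) + (2).
Isolate Y and clear denominators.

Y(s) = (2*s^2 + 55)/(s^3 - s^2 + 25*s - 25)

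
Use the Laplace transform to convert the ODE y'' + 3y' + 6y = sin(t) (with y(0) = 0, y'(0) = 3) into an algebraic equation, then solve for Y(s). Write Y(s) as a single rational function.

Take the Laplace transform of both sides.
With L{y''} = s^2 Y - s·y(0) - y'(0) and L{y'} = sY - y(0), with y(0) = 0, y'(0) = 3: the LHS transforms to (s^2 + 3*s + 6)Y - (3).
The right side is L{sin(t)} = 1/(s^2 + 1).
So (s^2 + 3*s + 6)Y = 1/(s^2 + 1) + (3).
Solve for Y(s) and write it as one ratio of polynomials.

Y(s) = (3*s^2 + 4)/(s^4 + 3*s^3 + 7*s^2 + 3*s + 6)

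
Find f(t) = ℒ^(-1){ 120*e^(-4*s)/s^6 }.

The factor e^(-4s) signals a time shift by c = 4 (second shifting theorem).
L{t^5} = 5!/s^6 = 120/s^6, so L^-1{120/s^6} = t^5.
Hence the inverse is u(t - 4) times that function evaluated at t - 4.

f(t) = Heaviside(t - 4)*((t - 4)^5)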